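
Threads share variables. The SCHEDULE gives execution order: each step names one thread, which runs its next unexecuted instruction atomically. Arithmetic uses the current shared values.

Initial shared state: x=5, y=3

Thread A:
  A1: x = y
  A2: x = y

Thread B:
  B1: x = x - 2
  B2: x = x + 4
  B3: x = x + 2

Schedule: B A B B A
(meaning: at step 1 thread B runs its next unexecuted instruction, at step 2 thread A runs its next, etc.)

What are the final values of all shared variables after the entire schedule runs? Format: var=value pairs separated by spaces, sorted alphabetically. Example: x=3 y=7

Step 1: thread B executes B1 (x = x - 2). Shared: x=3 y=3. PCs: A@0 B@1
Step 2: thread A executes A1 (x = y). Shared: x=3 y=3. PCs: A@1 B@1
Step 3: thread B executes B2 (x = x + 4). Shared: x=7 y=3. PCs: A@1 B@2
Step 4: thread B executes B3 (x = x + 2). Shared: x=9 y=3. PCs: A@1 B@3
Step 5: thread A executes A2 (x = y). Shared: x=3 y=3. PCs: A@2 B@3

Answer: x=3 y=3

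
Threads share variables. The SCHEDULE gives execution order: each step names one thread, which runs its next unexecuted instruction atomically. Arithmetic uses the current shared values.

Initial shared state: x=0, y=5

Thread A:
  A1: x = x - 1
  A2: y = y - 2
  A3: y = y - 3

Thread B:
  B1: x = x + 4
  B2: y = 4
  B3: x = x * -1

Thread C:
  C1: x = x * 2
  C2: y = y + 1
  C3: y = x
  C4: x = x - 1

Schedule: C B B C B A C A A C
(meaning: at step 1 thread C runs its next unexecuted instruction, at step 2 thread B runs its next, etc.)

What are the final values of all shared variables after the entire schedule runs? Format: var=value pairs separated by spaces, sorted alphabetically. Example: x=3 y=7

Step 1: thread C executes C1 (x = x * 2). Shared: x=0 y=5. PCs: A@0 B@0 C@1
Step 2: thread B executes B1 (x = x + 4). Shared: x=4 y=5. PCs: A@0 B@1 C@1
Step 3: thread B executes B2 (y = 4). Shared: x=4 y=4. PCs: A@0 B@2 C@1
Step 4: thread C executes C2 (y = y + 1). Shared: x=4 y=5. PCs: A@0 B@2 C@2
Step 5: thread B executes B3 (x = x * -1). Shared: x=-4 y=5. PCs: A@0 B@3 C@2
Step 6: thread A executes A1 (x = x - 1). Shared: x=-5 y=5. PCs: A@1 B@3 C@2
Step 7: thread C executes C3 (y = x). Shared: x=-5 y=-5. PCs: A@1 B@3 C@3
Step 8: thread A executes A2 (y = y - 2). Shared: x=-5 y=-7. PCs: A@2 B@3 C@3
Step 9: thread A executes A3 (y = y - 3). Shared: x=-5 y=-10. PCs: A@3 B@3 C@3
Step 10: thread C executes C4 (x = x - 1). Shared: x=-6 y=-10. PCs: A@3 B@3 C@4

Answer: x=-6 y=-10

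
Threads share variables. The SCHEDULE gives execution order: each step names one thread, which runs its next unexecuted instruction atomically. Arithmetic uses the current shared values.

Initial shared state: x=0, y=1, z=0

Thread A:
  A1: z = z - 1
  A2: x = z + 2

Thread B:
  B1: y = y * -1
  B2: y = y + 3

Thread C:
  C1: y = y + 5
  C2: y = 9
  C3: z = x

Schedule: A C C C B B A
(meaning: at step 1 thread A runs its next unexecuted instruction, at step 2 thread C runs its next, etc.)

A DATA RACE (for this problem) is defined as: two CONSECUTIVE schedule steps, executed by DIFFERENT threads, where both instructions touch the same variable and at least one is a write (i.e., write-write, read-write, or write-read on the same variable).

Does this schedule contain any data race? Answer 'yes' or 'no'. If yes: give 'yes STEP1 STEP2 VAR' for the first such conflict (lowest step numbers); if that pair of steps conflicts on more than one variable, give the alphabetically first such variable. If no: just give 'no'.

Answer: no

Derivation:
Steps 1,2: A(r=z,w=z) vs C(r=y,w=y). No conflict.
Steps 2,3: same thread (C). No race.
Steps 3,4: same thread (C). No race.
Steps 4,5: C(r=x,w=z) vs B(r=y,w=y). No conflict.
Steps 5,6: same thread (B). No race.
Steps 6,7: B(r=y,w=y) vs A(r=z,w=x). No conflict.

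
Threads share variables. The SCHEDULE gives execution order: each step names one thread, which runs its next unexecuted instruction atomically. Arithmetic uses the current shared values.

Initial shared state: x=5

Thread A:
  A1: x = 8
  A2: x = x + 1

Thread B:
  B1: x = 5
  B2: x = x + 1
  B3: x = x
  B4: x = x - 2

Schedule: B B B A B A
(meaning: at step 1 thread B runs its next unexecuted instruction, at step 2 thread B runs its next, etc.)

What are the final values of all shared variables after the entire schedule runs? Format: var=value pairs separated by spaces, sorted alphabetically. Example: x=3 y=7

Step 1: thread B executes B1 (x = 5). Shared: x=5. PCs: A@0 B@1
Step 2: thread B executes B2 (x = x + 1). Shared: x=6. PCs: A@0 B@2
Step 3: thread B executes B3 (x = x). Shared: x=6. PCs: A@0 B@3
Step 4: thread A executes A1 (x = 8). Shared: x=8. PCs: A@1 B@3
Step 5: thread B executes B4 (x = x - 2). Shared: x=6. PCs: A@1 B@4
Step 6: thread A executes A2 (x = x + 1). Shared: x=7. PCs: A@2 B@4

Answer: x=7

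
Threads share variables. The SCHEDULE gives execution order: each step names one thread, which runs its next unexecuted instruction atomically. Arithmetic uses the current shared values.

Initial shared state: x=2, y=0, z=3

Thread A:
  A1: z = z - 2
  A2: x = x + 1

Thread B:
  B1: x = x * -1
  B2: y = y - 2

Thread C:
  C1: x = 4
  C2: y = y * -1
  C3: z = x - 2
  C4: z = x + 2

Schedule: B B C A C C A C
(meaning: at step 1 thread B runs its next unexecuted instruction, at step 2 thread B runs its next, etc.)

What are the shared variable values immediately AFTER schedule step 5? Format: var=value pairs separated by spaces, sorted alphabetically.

Answer: x=4 y=2 z=1

Derivation:
Step 1: thread B executes B1 (x = x * -1). Shared: x=-2 y=0 z=3. PCs: A@0 B@1 C@0
Step 2: thread B executes B2 (y = y - 2). Shared: x=-2 y=-2 z=3. PCs: A@0 B@2 C@0
Step 3: thread C executes C1 (x = 4). Shared: x=4 y=-2 z=3. PCs: A@0 B@2 C@1
Step 4: thread A executes A1 (z = z - 2). Shared: x=4 y=-2 z=1. PCs: A@1 B@2 C@1
Step 5: thread C executes C2 (y = y * -1). Shared: x=4 y=2 z=1. PCs: A@1 B@2 C@2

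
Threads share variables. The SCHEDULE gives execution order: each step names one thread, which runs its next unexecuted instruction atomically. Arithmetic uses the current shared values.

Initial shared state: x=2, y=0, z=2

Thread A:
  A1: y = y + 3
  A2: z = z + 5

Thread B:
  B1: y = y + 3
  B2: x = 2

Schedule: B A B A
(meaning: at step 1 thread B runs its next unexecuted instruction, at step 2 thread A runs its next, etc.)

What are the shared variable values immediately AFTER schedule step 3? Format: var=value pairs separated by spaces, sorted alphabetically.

Step 1: thread B executes B1 (y = y + 3). Shared: x=2 y=3 z=2. PCs: A@0 B@1
Step 2: thread A executes A1 (y = y + 3). Shared: x=2 y=6 z=2. PCs: A@1 B@1
Step 3: thread B executes B2 (x = 2). Shared: x=2 y=6 z=2. PCs: A@1 B@2

Answer: x=2 y=6 z=2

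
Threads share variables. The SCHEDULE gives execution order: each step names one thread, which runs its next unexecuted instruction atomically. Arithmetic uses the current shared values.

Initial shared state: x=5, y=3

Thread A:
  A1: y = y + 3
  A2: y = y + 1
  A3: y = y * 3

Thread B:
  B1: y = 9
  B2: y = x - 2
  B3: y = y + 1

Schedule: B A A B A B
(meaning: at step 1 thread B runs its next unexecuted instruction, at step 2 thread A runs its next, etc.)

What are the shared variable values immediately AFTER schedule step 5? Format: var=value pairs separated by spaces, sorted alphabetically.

Step 1: thread B executes B1 (y = 9). Shared: x=5 y=9. PCs: A@0 B@1
Step 2: thread A executes A1 (y = y + 3). Shared: x=5 y=12. PCs: A@1 B@1
Step 3: thread A executes A2 (y = y + 1). Shared: x=5 y=13. PCs: A@2 B@1
Step 4: thread B executes B2 (y = x - 2). Shared: x=5 y=3. PCs: A@2 B@2
Step 5: thread A executes A3 (y = y * 3). Shared: x=5 y=9. PCs: A@3 B@2

Answer: x=5 y=9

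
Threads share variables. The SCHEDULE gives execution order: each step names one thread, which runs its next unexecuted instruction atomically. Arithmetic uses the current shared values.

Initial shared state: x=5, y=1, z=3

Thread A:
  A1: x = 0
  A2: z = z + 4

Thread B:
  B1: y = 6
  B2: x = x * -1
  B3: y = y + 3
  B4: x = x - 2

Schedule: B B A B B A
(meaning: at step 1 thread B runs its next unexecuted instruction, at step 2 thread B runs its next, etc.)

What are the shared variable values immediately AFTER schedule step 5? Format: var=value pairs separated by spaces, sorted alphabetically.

Answer: x=-2 y=9 z=3

Derivation:
Step 1: thread B executes B1 (y = 6). Shared: x=5 y=6 z=3. PCs: A@0 B@1
Step 2: thread B executes B2 (x = x * -1). Shared: x=-5 y=6 z=3. PCs: A@0 B@2
Step 3: thread A executes A1 (x = 0). Shared: x=0 y=6 z=3. PCs: A@1 B@2
Step 4: thread B executes B3 (y = y + 3). Shared: x=0 y=9 z=3. PCs: A@1 B@3
Step 5: thread B executes B4 (x = x - 2). Shared: x=-2 y=9 z=3. PCs: A@1 B@4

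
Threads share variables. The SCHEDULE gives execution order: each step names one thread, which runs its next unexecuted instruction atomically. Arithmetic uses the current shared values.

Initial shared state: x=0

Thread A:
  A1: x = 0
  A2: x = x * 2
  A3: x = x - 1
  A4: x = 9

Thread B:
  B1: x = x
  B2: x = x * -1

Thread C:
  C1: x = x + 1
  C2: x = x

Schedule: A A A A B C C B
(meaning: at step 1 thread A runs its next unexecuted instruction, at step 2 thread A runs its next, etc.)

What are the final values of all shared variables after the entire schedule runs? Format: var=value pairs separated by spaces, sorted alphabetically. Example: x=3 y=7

Step 1: thread A executes A1 (x = 0). Shared: x=0. PCs: A@1 B@0 C@0
Step 2: thread A executes A2 (x = x * 2). Shared: x=0. PCs: A@2 B@0 C@0
Step 3: thread A executes A3 (x = x - 1). Shared: x=-1. PCs: A@3 B@0 C@0
Step 4: thread A executes A4 (x = 9). Shared: x=9. PCs: A@4 B@0 C@0
Step 5: thread B executes B1 (x = x). Shared: x=9. PCs: A@4 B@1 C@0
Step 6: thread C executes C1 (x = x + 1). Shared: x=10. PCs: A@4 B@1 C@1
Step 7: thread C executes C2 (x = x). Shared: x=10. PCs: A@4 B@1 C@2
Step 8: thread B executes B2 (x = x * -1). Shared: x=-10. PCs: A@4 B@2 C@2

Answer: x=-10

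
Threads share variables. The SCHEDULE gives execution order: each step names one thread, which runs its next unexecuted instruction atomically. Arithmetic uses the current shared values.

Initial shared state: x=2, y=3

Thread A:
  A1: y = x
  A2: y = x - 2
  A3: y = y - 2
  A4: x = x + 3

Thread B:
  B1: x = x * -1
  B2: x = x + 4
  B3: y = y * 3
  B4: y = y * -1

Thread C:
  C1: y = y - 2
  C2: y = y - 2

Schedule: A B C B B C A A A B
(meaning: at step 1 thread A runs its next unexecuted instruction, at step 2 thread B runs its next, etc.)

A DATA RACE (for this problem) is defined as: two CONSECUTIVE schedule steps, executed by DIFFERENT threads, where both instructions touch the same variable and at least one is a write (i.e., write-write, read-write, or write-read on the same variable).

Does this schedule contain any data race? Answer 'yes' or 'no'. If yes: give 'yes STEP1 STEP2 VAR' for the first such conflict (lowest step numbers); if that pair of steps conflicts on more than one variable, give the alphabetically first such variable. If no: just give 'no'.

Steps 1,2: A(y = x) vs B(x = x * -1). RACE on x (R-W).
Steps 2,3: B(r=x,w=x) vs C(r=y,w=y). No conflict.
Steps 3,4: C(r=y,w=y) vs B(r=x,w=x). No conflict.
Steps 4,5: same thread (B). No race.
Steps 5,6: B(y = y * 3) vs C(y = y - 2). RACE on y (W-W).
Steps 6,7: C(y = y - 2) vs A(y = x - 2). RACE on y (W-W).
Steps 7,8: same thread (A). No race.
Steps 8,9: same thread (A). No race.
Steps 9,10: A(r=x,w=x) vs B(r=y,w=y). No conflict.
First conflict at steps 1,2.

Answer: yes 1 2 x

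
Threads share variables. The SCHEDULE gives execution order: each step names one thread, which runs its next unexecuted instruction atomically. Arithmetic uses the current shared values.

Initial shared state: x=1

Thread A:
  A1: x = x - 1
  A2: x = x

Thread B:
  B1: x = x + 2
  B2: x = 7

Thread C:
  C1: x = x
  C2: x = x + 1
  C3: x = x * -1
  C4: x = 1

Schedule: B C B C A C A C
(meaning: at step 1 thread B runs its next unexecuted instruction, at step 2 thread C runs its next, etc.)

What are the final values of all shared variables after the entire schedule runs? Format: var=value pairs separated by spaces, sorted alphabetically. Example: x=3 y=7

Step 1: thread B executes B1 (x = x + 2). Shared: x=3. PCs: A@0 B@1 C@0
Step 2: thread C executes C1 (x = x). Shared: x=3. PCs: A@0 B@1 C@1
Step 3: thread B executes B2 (x = 7). Shared: x=7. PCs: A@0 B@2 C@1
Step 4: thread C executes C2 (x = x + 1). Shared: x=8. PCs: A@0 B@2 C@2
Step 5: thread A executes A1 (x = x - 1). Shared: x=7. PCs: A@1 B@2 C@2
Step 6: thread C executes C3 (x = x * -1). Shared: x=-7. PCs: A@1 B@2 C@3
Step 7: thread A executes A2 (x = x). Shared: x=-7. PCs: A@2 B@2 C@3
Step 8: thread C executes C4 (x = 1). Shared: x=1. PCs: A@2 B@2 C@4

Answer: x=1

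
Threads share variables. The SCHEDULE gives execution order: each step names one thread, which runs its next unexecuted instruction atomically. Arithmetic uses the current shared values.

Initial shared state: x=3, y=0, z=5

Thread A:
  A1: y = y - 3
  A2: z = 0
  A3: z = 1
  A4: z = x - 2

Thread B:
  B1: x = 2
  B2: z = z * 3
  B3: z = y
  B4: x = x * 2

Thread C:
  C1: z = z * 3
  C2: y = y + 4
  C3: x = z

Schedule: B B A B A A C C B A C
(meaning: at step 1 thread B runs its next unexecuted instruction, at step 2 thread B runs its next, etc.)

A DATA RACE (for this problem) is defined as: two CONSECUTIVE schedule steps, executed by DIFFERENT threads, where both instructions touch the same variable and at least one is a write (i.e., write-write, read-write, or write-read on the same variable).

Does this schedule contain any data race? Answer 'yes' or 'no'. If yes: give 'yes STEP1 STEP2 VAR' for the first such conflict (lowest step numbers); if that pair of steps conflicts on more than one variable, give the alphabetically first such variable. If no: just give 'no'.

Steps 1,2: same thread (B). No race.
Steps 2,3: B(r=z,w=z) vs A(r=y,w=y). No conflict.
Steps 3,4: A(y = y - 3) vs B(z = y). RACE on y (W-R).
Steps 4,5: B(z = y) vs A(z = 0). RACE on z (W-W).
Steps 5,6: same thread (A). No race.
Steps 6,7: A(z = 1) vs C(z = z * 3). RACE on z (W-W).
Steps 7,8: same thread (C). No race.
Steps 8,9: C(r=y,w=y) vs B(r=x,w=x). No conflict.
Steps 9,10: B(x = x * 2) vs A(z = x - 2). RACE on x (W-R).
Steps 10,11: A(z = x - 2) vs C(x = z). RACE on x (R-W), z (W-R). Multiple vars; alphabetically first is x.
First conflict at steps 3,4.

Answer: yes 3 4 y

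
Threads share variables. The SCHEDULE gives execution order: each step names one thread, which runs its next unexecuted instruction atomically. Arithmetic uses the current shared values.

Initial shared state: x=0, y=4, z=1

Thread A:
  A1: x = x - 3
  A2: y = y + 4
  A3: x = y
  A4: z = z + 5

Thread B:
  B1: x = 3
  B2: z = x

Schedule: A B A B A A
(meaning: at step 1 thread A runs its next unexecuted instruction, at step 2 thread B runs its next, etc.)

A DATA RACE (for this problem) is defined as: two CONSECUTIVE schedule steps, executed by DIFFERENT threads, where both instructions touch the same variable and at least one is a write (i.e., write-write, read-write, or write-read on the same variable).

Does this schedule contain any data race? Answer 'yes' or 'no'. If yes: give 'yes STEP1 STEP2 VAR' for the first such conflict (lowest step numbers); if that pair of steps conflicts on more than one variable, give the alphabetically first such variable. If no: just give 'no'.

Steps 1,2: A(x = x - 3) vs B(x = 3). RACE on x (W-W).
Steps 2,3: B(r=-,w=x) vs A(r=y,w=y). No conflict.
Steps 3,4: A(r=y,w=y) vs B(r=x,w=z). No conflict.
Steps 4,5: B(z = x) vs A(x = y). RACE on x (R-W).
Steps 5,6: same thread (A). No race.
First conflict at steps 1,2.

Answer: yes 1 2 x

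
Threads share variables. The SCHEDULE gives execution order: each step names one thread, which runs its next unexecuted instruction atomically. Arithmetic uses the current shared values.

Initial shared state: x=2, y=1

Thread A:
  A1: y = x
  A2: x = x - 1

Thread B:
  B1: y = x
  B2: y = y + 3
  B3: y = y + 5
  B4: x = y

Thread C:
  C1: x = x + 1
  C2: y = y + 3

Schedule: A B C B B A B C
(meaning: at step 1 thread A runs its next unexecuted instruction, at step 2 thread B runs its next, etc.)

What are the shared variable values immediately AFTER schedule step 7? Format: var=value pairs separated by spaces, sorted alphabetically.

Step 1: thread A executes A1 (y = x). Shared: x=2 y=2. PCs: A@1 B@0 C@0
Step 2: thread B executes B1 (y = x). Shared: x=2 y=2. PCs: A@1 B@1 C@0
Step 3: thread C executes C1 (x = x + 1). Shared: x=3 y=2. PCs: A@1 B@1 C@1
Step 4: thread B executes B2 (y = y + 3). Shared: x=3 y=5. PCs: A@1 B@2 C@1
Step 5: thread B executes B3 (y = y + 5). Shared: x=3 y=10. PCs: A@1 B@3 C@1
Step 6: thread A executes A2 (x = x - 1). Shared: x=2 y=10. PCs: A@2 B@3 C@1
Step 7: thread B executes B4 (x = y). Shared: x=10 y=10. PCs: A@2 B@4 C@1

Answer: x=10 y=10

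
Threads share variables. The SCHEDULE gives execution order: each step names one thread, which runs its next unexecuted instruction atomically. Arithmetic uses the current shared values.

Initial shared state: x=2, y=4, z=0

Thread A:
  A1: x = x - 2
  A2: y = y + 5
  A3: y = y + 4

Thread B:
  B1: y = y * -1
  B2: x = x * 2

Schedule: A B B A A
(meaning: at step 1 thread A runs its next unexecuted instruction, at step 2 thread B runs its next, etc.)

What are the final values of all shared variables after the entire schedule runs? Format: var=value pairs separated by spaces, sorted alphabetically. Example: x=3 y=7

Step 1: thread A executes A1 (x = x - 2). Shared: x=0 y=4 z=0. PCs: A@1 B@0
Step 2: thread B executes B1 (y = y * -1). Shared: x=0 y=-4 z=0. PCs: A@1 B@1
Step 3: thread B executes B2 (x = x * 2). Shared: x=0 y=-4 z=0. PCs: A@1 B@2
Step 4: thread A executes A2 (y = y + 5). Shared: x=0 y=1 z=0. PCs: A@2 B@2
Step 5: thread A executes A3 (y = y + 4). Shared: x=0 y=5 z=0. PCs: A@3 B@2

Answer: x=0 y=5 z=0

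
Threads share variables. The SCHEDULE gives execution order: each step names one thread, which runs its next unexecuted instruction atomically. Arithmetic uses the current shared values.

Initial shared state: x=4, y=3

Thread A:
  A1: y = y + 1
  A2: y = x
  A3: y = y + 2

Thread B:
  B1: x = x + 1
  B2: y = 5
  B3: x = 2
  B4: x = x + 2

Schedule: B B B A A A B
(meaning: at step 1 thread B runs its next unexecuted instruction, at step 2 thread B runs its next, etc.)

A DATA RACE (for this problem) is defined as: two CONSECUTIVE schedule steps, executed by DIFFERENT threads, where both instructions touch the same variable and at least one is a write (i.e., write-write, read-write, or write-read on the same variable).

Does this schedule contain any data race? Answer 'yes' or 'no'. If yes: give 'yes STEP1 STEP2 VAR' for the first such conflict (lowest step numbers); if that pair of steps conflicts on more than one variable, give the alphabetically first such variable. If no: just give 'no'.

Steps 1,2: same thread (B). No race.
Steps 2,3: same thread (B). No race.
Steps 3,4: B(r=-,w=x) vs A(r=y,w=y). No conflict.
Steps 4,5: same thread (A). No race.
Steps 5,6: same thread (A). No race.
Steps 6,7: A(r=y,w=y) vs B(r=x,w=x). No conflict.

Answer: no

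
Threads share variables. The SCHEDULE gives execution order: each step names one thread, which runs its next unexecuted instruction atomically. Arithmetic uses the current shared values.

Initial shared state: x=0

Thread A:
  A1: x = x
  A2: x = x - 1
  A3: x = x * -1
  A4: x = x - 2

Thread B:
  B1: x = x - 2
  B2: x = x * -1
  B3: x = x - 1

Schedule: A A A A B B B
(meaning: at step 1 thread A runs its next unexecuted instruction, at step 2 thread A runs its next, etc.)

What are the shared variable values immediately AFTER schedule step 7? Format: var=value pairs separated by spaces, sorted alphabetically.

Step 1: thread A executes A1 (x = x). Shared: x=0. PCs: A@1 B@0
Step 2: thread A executes A2 (x = x - 1). Shared: x=-1. PCs: A@2 B@0
Step 3: thread A executes A3 (x = x * -1). Shared: x=1. PCs: A@3 B@0
Step 4: thread A executes A4 (x = x - 2). Shared: x=-1. PCs: A@4 B@0
Step 5: thread B executes B1 (x = x - 2). Shared: x=-3. PCs: A@4 B@1
Step 6: thread B executes B2 (x = x * -1). Shared: x=3. PCs: A@4 B@2
Step 7: thread B executes B3 (x = x - 1). Shared: x=2. PCs: A@4 B@3

Answer: x=2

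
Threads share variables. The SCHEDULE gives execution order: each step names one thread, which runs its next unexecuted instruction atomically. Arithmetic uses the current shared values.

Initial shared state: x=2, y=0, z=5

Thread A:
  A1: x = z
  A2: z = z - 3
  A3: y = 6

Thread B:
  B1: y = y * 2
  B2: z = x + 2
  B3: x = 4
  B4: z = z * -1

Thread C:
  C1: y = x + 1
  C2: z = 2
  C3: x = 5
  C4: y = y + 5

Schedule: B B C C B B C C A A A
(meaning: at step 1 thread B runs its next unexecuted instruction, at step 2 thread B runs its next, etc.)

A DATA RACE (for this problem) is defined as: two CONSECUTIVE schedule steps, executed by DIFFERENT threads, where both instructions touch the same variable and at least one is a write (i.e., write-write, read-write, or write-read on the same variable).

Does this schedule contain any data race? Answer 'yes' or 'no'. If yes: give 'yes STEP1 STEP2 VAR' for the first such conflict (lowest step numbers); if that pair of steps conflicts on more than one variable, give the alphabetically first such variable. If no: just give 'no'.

Answer: no

Derivation:
Steps 1,2: same thread (B). No race.
Steps 2,3: B(r=x,w=z) vs C(r=x,w=y). No conflict.
Steps 3,4: same thread (C). No race.
Steps 4,5: C(r=-,w=z) vs B(r=-,w=x). No conflict.
Steps 5,6: same thread (B). No race.
Steps 6,7: B(r=z,w=z) vs C(r=-,w=x). No conflict.
Steps 7,8: same thread (C). No race.
Steps 8,9: C(r=y,w=y) vs A(r=z,w=x). No conflict.
Steps 9,10: same thread (A). No race.
Steps 10,11: same thread (A). No race.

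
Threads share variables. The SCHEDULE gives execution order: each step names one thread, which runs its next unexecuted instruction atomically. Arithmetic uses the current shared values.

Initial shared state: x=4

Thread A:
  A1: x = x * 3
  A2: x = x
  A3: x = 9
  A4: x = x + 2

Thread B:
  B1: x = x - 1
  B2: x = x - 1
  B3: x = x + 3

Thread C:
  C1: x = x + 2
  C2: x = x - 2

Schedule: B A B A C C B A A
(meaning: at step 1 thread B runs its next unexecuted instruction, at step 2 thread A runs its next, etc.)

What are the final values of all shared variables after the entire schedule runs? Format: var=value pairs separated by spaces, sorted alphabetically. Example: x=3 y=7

Step 1: thread B executes B1 (x = x - 1). Shared: x=3. PCs: A@0 B@1 C@0
Step 2: thread A executes A1 (x = x * 3). Shared: x=9. PCs: A@1 B@1 C@0
Step 3: thread B executes B2 (x = x - 1). Shared: x=8. PCs: A@1 B@2 C@0
Step 4: thread A executes A2 (x = x). Shared: x=8. PCs: A@2 B@2 C@0
Step 5: thread C executes C1 (x = x + 2). Shared: x=10. PCs: A@2 B@2 C@1
Step 6: thread C executes C2 (x = x - 2). Shared: x=8. PCs: A@2 B@2 C@2
Step 7: thread B executes B3 (x = x + 3). Shared: x=11. PCs: A@2 B@3 C@2
Step 8: thread A executes A3 (x = 9). Shared: x=9. PCs: A@3 B@3 C@2
Step 9: thread A executes A4 (x = x + 2). Shared: x=11. PCs: A@4 B@3 C@2

Answer: x=11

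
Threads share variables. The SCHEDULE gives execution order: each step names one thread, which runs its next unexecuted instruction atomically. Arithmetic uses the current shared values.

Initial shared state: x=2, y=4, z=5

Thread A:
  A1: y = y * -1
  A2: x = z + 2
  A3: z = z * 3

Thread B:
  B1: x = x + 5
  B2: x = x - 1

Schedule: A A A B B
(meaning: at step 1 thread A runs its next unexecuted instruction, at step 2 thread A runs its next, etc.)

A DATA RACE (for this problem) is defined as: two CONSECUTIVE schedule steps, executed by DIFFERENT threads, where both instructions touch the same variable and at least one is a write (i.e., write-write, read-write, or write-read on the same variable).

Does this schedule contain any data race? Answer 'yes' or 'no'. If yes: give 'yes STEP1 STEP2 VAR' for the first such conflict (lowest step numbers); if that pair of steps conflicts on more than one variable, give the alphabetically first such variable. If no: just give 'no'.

Steps 1,2: same thread (A). No race.
Steps 2,3: same thread (A). No race.
Steps 3,4: A(r=z,w=z) vs B(r=x,w=x). No conflict.
Steps 4,5: same thread (B). No race.

Answer: no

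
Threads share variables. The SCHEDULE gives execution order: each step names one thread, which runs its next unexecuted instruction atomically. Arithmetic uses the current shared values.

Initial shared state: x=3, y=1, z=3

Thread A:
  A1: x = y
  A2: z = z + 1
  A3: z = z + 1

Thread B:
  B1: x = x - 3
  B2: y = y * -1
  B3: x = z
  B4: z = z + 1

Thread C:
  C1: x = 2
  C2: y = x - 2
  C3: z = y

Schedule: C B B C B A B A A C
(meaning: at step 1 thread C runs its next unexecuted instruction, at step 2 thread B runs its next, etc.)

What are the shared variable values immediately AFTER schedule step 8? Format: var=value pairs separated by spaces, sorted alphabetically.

Answer: x=-3 y=-3 z=5

Derivation:
Step 1: thread C executes C1 (x = 2). Shared: x=2 y=1 z=3. PCs: A@0 B@0 C@1
Step 2: thread B executes B1 (x = x - 3). Shared: x=-1 y=1 z=3. PCs: A@0 B@1 C@1
Step 3: thread B executes B2 (y = y * -1). Shared: x=-1 y=-1 z=3. PCs: A@0 B@2 C@1
Step 4: thread C executes C2 (y = x - 2). Shared: x=-1 y=-3 z=3. PCs: A@0 B@2 C@2
Step 5: thread B executes B3 (x = z). Shared: x=3 y=-3 z=3. PCs: A@0 B@3 C@2
Step 6: thread A executes A1 (x = y). Shared: x=-3 y=-3 z=3. PCs: A@1 B@3 C@2
Step 7: thread B executes B4 (z = z + 1). Shared: x=-3 y=-3 z=4. PCs: A@1 B@4 C@2
Step 8: thread A executes A2 (z = z + 1). Shared: x=-3 y=-3 z=5. PCs: A@2 B@4 C@2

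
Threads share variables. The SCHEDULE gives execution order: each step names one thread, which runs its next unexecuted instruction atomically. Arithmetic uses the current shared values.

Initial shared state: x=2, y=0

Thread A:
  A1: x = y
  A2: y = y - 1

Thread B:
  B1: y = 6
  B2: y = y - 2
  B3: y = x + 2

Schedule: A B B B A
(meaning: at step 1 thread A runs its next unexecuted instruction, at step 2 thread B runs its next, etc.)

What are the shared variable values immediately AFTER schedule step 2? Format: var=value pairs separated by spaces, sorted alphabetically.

Step 1: thread A executes A1 (x = y). Shared: x=0 y=0. PCs: A@1 B@0
Step 2: thread B executes B1 (y = 6). Shared: x=0 y=6. PCs: A@1 B@1

Answer: x=0 y=6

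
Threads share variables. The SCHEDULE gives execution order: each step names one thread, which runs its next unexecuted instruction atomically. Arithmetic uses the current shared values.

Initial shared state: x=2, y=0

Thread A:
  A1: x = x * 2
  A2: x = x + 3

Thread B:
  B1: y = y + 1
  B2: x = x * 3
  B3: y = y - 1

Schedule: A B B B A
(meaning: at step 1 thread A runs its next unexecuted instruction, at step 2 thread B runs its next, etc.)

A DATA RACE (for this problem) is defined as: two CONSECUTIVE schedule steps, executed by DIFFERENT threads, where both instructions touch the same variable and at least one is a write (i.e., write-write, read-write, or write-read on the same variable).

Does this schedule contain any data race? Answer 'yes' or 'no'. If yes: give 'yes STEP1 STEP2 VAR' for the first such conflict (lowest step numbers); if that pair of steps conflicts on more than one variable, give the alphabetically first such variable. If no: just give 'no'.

Steps 1,2: A(r=x,w=x) vs B(r=y,w=y). No conflict.
Steps 2,3: same thread (B). No race.
Steps 3,4: same thread (B). No race.
Steps 4,5: B(r=y,w=y) vs A(r=x,w=x). No conflict.

Answer: no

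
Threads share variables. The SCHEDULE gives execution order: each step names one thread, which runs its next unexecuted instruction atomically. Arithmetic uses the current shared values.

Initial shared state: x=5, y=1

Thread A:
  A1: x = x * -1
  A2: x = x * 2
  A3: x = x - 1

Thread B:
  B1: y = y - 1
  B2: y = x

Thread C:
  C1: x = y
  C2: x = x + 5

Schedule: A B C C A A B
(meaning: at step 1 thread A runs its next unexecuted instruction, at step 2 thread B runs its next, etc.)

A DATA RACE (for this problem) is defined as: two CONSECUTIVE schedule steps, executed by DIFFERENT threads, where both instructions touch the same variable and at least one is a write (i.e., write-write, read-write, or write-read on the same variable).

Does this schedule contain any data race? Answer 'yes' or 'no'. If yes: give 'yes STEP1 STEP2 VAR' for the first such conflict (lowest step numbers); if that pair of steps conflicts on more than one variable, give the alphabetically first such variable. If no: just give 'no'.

Answer: yes 2 3 y

Derivation:
Steps 1,2: A(r=x,w=x) vs B(r=y,w=y). No conflict.
Steps 2,3: B(y = y - 1) vs C(x = y). RACE on y (W-R).
Steps 3,4: same thread (C). No race.
Steps 4,5: C(x = x + 5) vs A(x = x * 2). RACE on x (W-W).
Steps 5,6: same thread (A). No race.
Steps 6,7: A(x = x - 1) vs B(y = x). RACE on x (W-R).
First conflict at steps 2,3.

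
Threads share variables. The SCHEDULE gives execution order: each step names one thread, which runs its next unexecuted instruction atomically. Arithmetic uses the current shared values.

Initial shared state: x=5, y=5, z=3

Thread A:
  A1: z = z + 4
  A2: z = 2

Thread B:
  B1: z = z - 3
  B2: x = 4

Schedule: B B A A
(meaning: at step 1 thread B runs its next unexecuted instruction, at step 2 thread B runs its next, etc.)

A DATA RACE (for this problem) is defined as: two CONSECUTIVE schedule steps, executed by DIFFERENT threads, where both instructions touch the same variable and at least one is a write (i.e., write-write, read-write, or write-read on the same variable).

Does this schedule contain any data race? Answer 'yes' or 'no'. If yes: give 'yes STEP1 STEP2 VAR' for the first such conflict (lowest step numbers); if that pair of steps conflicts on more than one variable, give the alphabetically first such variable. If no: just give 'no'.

Steps 1,2: same thread (B). No race.
Steps 2,3: B(r=-,w=x) vs A(r=z,w=z). No conflict.
Steps 3,4: same thread (A). No race.

Answer: no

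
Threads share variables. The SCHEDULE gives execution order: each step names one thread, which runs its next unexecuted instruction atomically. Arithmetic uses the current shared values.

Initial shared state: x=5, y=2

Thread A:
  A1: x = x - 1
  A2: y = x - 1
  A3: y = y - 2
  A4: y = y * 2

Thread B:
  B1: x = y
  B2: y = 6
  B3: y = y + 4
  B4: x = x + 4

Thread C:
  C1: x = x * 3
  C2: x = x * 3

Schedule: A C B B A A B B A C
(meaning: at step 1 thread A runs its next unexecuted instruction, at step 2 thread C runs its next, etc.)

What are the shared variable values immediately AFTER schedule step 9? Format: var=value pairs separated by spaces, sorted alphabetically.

Step 1: thread A executes A1 (x = x - 1). Shared: x=4 y=2. PCs: A@1 B@0 C@0
Step 2: thread C executes C1 (x = x * 3). Shared: x=12 y=2. PCs: A@1 B@0 C@1
Step 3: thread B executes B1 (x = y). Shared: x=2 y=2. PCs: A@1 B@1 C@1
Step 4: thread B executes B2 (y = 6). Shared: x=2 y=6. PCs: A@1 B@2 C@1
Step 5: thread A executes A2 (y = x - 1). Shared: x=2 y=1. PCs: A@2 B@2 C@1
Step 6: thread A executes A3 (y = y - 2). Shared: x=2 y=-1. PCs: A@3 B@2 C@1
Step 7: thread B executes B3 (y = y + 4). Shared: x=2 y=3. PCs: A@3 B@3 C@1
Step 8: thread B executes B4 (x = x + 4). Shared: x=6 y=3. PCs: A@3 B@4 C@1
Step 9: thread A executes A4 (y = y * 2). Shared: x=6 y=6. PCs: A@4 B@4 C@1

Answer: x=6 y=6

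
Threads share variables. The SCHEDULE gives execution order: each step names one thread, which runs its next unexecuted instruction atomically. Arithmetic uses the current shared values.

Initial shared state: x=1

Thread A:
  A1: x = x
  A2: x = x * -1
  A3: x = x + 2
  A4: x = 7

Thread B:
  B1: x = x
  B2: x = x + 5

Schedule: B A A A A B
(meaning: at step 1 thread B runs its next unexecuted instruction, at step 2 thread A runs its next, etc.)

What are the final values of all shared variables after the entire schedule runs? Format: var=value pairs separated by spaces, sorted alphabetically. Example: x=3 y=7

Step 1: thread B executes B1 (x = x). Shared: x=1. PCs: A@0 B@1
Step 2: thread A executes A1 (x = x). Shared: x=1. PCs: A@1 B@1
Step 3: thread A executes A2 (x = x * -1). Shared: x=-1. PCs: A@2 B@1
Step 4: thread A executes A3 (x = x + 2). Shared: x=1. PCs: A@3 B@1
Step 5: thread A executes A4 (x = 7). Shared: x=7. PCs: A@4 B@1
Step 6: thread B executes B2 (x = x + 5). Shared: x=12. PCs: A@4 B@2

Answer: x=12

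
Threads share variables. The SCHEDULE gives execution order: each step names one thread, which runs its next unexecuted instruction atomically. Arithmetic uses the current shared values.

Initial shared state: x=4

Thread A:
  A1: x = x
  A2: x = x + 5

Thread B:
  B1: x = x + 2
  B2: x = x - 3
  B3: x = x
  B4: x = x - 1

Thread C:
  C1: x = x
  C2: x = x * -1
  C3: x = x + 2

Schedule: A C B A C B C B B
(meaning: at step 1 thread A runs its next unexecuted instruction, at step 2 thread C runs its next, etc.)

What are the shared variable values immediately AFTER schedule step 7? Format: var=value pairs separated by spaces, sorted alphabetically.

Step 1: thread A executes A1 (x = x). Shared: x=4. PCs: A@1 B@0 C@0
Step 2: thread C executes C1 (x = x). Shared: x=4. PCs: A@1 B@0 C@1
Step 3: thread B executes B1 (x = x + 2). Shared: x=6. PCs: A@1 B@1 C@1
Step 4: thread A executes A2 (x = x + 5). Shared: x=11. PCs: A@2 B@1 C@1
Step 5: thread C executes C2 (x = x * -1). Shared: x=-11. PCs: A@2 B@1 C@2
Step 6: thread B executes B2 (x = x - 3). Shared: x=-14. PCs: A@2 B@2 C@2
Step 7: thread C executes C3 (x = x + 2). Shared: x=-12. PCs: A@2 B@2 C@3

Answer: x=-12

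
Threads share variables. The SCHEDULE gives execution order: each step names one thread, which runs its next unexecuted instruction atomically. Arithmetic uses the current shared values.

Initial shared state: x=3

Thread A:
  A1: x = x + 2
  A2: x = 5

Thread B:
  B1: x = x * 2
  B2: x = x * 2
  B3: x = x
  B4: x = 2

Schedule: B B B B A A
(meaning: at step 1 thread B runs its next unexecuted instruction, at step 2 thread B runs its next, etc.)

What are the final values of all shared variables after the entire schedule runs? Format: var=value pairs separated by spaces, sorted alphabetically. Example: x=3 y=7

Step 1: thread B executes B1 (x = x * 2). Shared: x=6. PCs: A@0 B@1
Step 2: thread B executes B2 (x = x * 2). Shared: x=12. PCs: A@0 B@2
Step 3: thread B executes B3 (x = x). Shared: x=12. PCs: A@0 B@3
Step 4: thread B executes B4 (x = 2). Shared: x=2. PCs: A@0 B@4
Step 5: thread A executes A1 (x = x + 2). Shared: x=4. PCs: A@1 B@4
Step 6: thread A executes A2 (x = 5). Shared: x=5. PCs: A@2 B@4

Answer: x=5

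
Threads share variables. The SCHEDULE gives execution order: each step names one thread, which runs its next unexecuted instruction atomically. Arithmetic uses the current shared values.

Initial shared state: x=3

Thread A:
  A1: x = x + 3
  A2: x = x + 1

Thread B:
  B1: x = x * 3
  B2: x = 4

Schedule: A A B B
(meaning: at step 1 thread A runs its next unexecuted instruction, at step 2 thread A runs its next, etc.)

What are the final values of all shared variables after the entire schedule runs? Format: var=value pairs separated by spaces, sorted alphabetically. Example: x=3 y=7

Step 1: thread A executes A1 (x = x + 3). Shared: x=6. PCs: A@1 B@0
Step 2: thread A executes A2 (x = x + 1). Shared: x=7. PCs: A@2 B@0
Step 3: thread B executes B1 (x = x * 3). Shared: x=21. PCs: A@2 B@1
Step 4: thread B executes B2 (x = 4). Shared: x=4. PCs: A@2 B@2

Answer: x=4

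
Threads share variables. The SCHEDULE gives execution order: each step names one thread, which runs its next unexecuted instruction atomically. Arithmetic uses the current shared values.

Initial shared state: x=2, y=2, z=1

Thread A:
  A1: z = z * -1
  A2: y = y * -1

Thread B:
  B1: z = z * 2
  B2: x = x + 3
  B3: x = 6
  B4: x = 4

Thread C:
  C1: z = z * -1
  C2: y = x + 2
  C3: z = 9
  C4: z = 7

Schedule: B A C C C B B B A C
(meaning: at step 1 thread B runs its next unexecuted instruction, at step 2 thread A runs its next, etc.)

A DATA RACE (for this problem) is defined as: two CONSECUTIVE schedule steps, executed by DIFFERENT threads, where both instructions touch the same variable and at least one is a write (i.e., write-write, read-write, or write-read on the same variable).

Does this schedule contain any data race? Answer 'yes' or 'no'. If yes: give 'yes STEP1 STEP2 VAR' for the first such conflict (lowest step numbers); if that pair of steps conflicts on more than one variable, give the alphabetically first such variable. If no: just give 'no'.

Steps 1,2: B(z = z * 2) vs A(z = z * -1). RACE on z (W-W).
Steps 2,3: A(z = z * -1) vs C(z = z * -1). RACE on z (W-W).
Steps 3,4: same thread (C). No race.
Steps 4,5: same thread (C). No race.
Steps 5,6: C(r=-,w=z) vs B(r=x,w=x). No conflict.
Steps 6,7: same thread (B). No race.
Steps 7,8: same thread (B). No race.
Steps 8,9: B(r=-,w=x) vs A(r=y,w=y). No conflict.
Steps 9,10: A(r=y,w=y) vs C(r=-,w=z). No conflict.
First conflict at steps 1,2.

Answer: yes 1 2 z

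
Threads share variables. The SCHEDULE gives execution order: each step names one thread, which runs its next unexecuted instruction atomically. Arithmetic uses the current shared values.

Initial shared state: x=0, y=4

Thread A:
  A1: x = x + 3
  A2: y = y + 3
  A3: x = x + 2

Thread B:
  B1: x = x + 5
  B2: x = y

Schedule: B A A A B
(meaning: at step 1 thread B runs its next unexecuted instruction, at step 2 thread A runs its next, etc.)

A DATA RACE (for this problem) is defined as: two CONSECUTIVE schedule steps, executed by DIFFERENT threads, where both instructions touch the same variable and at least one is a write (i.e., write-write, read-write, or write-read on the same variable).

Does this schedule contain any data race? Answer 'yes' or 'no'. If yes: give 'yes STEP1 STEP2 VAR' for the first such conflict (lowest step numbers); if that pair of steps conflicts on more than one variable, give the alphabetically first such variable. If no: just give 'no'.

Answer: yes 1 2 x

Derivation:
Steps 1,2: B(x = x + 5) vs A(x = x + 3). RACE on x (W-W).
Steps 2,3: same thread (A). No race.
Steps 3,4: same thread (A). No race.
Steps 4,5: A(x = x + 2) vs B(x = y). RACE on x (W-W).
First conflict at steps 1,2.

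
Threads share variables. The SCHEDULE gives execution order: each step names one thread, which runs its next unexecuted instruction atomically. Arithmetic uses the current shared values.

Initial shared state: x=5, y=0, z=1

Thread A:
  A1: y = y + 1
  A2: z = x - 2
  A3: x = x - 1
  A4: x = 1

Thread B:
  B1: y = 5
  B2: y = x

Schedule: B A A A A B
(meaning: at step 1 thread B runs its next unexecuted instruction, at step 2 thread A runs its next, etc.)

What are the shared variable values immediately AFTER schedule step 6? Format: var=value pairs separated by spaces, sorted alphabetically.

Step 1: thread B executes B1 (y = 5). Shared: x=5 y=5 z=1. PCs: A@0 B@1
Step 2: thread A executes A1 (y = y + 1). Shared: x=5 y=6 z=1. PCs: A@1 B@1
Step 3: thread A executes A2 (z = x - 2). Shared: x=5 y=6 z=3. PCs: A@2 B@1
Step 4: thread A executes A3 (x = x - 1). Shared: x=4 y=6 z=3. PCs: A@3 B@1
Step 5: thread A executes A4 (x = 1). Shared: x=1 y=6 z=3. PCs: A@4 B@1
Step 6: thread B executes B2 (y = x). Shared: x=1 y=1 z=3. PCs: A@4 B@2

Answer: x=1 y=1 z=3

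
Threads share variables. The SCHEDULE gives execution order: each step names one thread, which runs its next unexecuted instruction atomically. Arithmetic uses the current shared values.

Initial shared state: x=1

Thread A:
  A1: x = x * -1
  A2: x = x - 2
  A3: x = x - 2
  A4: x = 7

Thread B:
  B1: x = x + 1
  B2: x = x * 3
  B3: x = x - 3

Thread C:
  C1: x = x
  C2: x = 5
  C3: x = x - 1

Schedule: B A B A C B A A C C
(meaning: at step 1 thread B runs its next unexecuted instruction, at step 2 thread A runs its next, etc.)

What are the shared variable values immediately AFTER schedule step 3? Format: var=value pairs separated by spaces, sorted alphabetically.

Answer: x=-6

Derivation:
Step 1: thread B executes B1 (x = x + 1). Shared: x=2. PCs: A@0 B@1 C@0
Step 2: thread A executes A1 (x = x * -1). Shared: x=-2. PCs: A@1 B@1 C@0
Step 3: thread B executes B2 (x = x * 3). Shared: x=-6. PCs: A@1 B@2 C@0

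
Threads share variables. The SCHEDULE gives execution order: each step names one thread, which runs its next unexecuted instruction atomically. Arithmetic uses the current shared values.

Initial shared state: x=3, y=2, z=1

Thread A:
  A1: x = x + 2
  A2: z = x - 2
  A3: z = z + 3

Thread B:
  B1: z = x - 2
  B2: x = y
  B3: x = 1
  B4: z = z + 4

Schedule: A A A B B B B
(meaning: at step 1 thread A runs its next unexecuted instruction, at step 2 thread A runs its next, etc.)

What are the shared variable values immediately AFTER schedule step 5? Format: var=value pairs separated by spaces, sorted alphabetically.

Answer: x=2 y=2 z=3

Derivation:
Step 1: thread A executes A1 (x = x + 2). Shared: x=5 y=2 z=1. PCs: A@1 B@0
Step 2: thread A executes A2 (z = x - 2). Shared: x=5 y=2 z=3. PCs: A@2 B@0
Step 3: thread A executes A3 (z = z + 3). Shared: x=5 y=2 z=6. PCs: A@3 B@0
Step 4: thread B executes B1 (z = x - 2). Shared: x=5 y=2 z=3. PCs: A@3 B@1
Step 5: thread B executes B2 (x = y). Shared: x=2 y=2 z=3. PCs: A@3 B@2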